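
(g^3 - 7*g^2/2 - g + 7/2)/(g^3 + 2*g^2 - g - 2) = (g - 7/2)/(g + 2)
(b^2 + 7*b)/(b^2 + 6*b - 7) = b/(b - 1)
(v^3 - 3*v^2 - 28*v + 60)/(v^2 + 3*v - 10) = v - 6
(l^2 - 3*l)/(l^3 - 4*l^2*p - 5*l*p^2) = (3 - l)/(-l^2 + 4*l*p + 5*p^2)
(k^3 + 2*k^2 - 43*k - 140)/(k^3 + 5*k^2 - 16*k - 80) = (k - 7)/(k - 4)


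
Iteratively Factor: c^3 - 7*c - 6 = (c - 3)*(c^2 + 3*c + 2) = (c - 3)*(c + 1)*(c + 2)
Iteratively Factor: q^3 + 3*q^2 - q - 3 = (q - 1)*(q^2 + 4*q + 3) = (q - 1)*(q + 3)*(q + 1)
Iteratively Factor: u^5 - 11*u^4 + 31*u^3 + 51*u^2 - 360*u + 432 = (u - 4)*(u^4 - 7*u^3 + 3*u^2 + 63*u - 108) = (u - 4)*(u + 3)*(u^3 - 10*u^2 + 33*u - 36) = (u - 4)*(u - 3)*(u + 3)*(u^2 - 7*u + 12) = (u - 4)*(u - 3)^2*(u + 3)*(u - 4)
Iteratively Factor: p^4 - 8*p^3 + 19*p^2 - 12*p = (p - 1)*(p^3 - 7*p^2 + 12*p) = (p - 4)*(p - 1)*(p^2 - 3*p) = p*(p - 4)*(p - 1)*(p - 3)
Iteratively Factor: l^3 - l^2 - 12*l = (l)*(l^2 - l - 12) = l*(l - 4)*(l + 3)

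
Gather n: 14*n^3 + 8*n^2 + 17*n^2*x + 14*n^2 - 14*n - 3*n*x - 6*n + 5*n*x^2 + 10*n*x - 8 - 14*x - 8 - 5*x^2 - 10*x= 14*n^3 + n^2*(17*x + 22) + n*(5*x^2 + 7*x - 20) - 5*x^2 - 24*x - 16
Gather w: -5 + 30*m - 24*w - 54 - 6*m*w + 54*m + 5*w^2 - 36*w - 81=84*m + 5*w^2 + w*(-6*m - 60) - 140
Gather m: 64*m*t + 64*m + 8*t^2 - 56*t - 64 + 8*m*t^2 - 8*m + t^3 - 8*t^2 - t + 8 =m*(8*t^2 + 64*t + 56) + t^3 - 57*t - 56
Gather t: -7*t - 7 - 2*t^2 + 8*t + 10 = -2*t^2 + t + 3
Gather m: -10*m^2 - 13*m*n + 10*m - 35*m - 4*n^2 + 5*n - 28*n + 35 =-10*m^2 + m*(-13*n - 25) - 4*n^2 - 23*n + 35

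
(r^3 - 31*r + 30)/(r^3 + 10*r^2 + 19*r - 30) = (r - 5)/(r + 5)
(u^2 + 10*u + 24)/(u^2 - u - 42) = (u + 4)/(u - 7)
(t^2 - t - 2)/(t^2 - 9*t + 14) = (t + 1)/(t - 7)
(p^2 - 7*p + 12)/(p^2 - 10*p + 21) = (p - 4)/(p - 7)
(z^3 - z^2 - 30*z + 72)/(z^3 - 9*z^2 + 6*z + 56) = (z^2 + 3*z - 18)/(z^2 - 5*z - 14)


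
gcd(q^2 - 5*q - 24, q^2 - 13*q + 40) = q - 8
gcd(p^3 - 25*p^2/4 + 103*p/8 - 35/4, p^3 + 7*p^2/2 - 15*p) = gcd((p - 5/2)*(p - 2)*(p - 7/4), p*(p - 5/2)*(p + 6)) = p - 5/2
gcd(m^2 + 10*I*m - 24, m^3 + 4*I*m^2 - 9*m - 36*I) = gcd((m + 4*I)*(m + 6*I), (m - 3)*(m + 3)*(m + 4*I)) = m + 4*I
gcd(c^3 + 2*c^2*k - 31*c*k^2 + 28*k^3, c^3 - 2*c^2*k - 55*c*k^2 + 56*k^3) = c^2 + 6*c*k - 7*k^2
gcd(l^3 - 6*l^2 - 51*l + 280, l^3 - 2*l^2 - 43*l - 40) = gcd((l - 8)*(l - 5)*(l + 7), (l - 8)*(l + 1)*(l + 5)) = l - 8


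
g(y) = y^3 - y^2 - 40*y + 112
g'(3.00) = -19.00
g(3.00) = 10.00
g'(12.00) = 368.00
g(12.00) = 1216.00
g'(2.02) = -31.80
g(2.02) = 35.36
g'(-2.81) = -10.69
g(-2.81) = 194.32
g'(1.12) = -38.48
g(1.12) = 67.35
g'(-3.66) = 7.51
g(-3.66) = 195.98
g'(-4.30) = 24.07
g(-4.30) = 186.00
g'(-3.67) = 7.75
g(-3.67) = 195.90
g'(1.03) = -38.88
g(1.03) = 70.83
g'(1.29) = -37.59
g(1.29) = 60.88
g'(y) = 3*y^2 - 2*y - 40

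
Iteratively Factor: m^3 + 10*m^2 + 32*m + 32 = (m + 4)*(m^2 + 6*m + 8) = (m + 4)^2*(m + 2)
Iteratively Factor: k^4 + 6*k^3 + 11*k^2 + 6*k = (k + 1)*(k^3 + 5*k^2 + 6*k) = (k + 1)*(k + 3)*(k^2 + 2*k) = (k + 1)*(k + 2)*(k + 3)*(k)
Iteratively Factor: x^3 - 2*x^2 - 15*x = (x)*(x^2 - 2*x - 15) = x*(x - 5)*(x + 3)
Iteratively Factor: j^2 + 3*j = (j)*(j + 3)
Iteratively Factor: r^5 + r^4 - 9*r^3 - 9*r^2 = (r)*(r^4 + r^3 - 9*r^2 - 9*r) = r*(r - 3)*(r^3 + 4*r^2 + 3*r) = r*(r - 3)*(r + 3)*(r^2 + r) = r*(r - 3)*(r + 1)*(r + 3)*(r)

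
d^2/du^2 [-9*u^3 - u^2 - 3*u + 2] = -54*u - 2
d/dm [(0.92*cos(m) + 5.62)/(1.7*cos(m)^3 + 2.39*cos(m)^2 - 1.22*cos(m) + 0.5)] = (3.128*cos(m)^3 + 30.8608*cos(m)^2 + 26.8636*cos(m) - 7.3164)*sin(m)/(2.89*cos(m)^6 + 8.126*cos(m)^5 + 1.5641*cos(m)^4 - 4.1316*cos(m)^3 + 3.8784*cos(m)^2 - 1.22*cos(m) + 0.25)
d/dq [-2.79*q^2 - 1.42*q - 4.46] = -5.58*q - 1.42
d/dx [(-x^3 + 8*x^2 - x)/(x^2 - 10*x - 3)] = (-x^4 + 20*x^3 - 70*x^2 - 48*x + 3)/(x^4 - 20*x^3 + 94*x^2 + 60*x + 9)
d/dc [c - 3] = 1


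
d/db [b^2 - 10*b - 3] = 2*b - 10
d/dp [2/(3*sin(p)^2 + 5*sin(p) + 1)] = -2*(6*sin(p) + 5)*cos(p)/(3*sin(p)^2 + 5*sin(p) + 1)^2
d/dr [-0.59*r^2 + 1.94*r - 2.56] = 1.94 - 1.18*r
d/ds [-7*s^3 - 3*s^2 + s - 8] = -21*s^2 - 6*s + 1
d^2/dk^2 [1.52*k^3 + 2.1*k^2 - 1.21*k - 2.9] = 9.12*k + 4.2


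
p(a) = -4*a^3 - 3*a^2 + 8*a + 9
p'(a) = -12*a^2 - 6*a + 8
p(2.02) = -20.05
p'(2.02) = -53.08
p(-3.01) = 66.82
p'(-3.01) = -82.66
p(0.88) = 10.99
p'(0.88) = -6.57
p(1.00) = 10.00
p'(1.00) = -10.00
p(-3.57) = 124.20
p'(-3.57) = -123.52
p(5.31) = -631.99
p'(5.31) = -362.21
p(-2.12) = 16.67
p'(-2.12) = -33.21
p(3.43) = -160.27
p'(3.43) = -153.76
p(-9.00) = 2610.00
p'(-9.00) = -910.00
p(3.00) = -102.00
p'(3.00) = -118.00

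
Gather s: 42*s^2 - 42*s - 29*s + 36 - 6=42*s^2 - 71*s + 30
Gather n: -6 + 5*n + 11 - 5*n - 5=0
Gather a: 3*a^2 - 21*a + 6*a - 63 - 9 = 3*a^2 - 15*a - 72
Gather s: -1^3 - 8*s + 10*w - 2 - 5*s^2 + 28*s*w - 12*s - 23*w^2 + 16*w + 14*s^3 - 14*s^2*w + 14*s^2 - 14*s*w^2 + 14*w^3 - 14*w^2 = 14*s^3 + s^2*(9 - 14*w) + s*(-14*w^2 + 28*w - 20) + 14*w^3 - 37*w^2 + 26*w - 3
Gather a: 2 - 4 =-2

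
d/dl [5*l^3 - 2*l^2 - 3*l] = 15*l^2 - 4*l - 3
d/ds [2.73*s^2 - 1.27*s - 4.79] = 5.46*s - 1.27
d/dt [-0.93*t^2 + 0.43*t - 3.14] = 0.43 - 1.86*t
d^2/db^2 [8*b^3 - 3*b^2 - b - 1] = 48*b - 6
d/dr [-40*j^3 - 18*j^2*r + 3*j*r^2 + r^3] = -18*j^2 + 6*j*r + 3*r^2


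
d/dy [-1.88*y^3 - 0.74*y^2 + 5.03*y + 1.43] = -5.64*y^2 - 1.48*y + 5.03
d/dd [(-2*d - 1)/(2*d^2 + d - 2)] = (-4*d^2 - 2*d + (2*d + 1)*(4*d + 1) + 4)/(2*d^2 + d - 2)^2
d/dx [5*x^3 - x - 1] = 15*x^2 - 1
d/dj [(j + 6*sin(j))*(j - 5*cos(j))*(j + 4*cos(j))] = -(j + 6*sin(j))*(j - 5*cos(j))*(4*sin(j) - 1) + (j + 6*sin(j))*(j + 4*cos(j))*(5*sin(j) + 1) + (j - 5*cos(j))*(j + 4*cos(j))*(6*cos(j) + 1)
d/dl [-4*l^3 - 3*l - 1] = -12*l^2 - 3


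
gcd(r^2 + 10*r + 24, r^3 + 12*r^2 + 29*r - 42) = r + 6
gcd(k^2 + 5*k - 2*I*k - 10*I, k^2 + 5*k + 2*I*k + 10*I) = k + 5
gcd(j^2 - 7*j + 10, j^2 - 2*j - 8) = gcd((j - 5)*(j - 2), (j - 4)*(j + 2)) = 1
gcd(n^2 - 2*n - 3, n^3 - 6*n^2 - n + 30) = n - 3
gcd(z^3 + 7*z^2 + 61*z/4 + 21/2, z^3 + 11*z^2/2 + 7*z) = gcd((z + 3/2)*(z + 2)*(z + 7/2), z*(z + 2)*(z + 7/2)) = z^2 + 11*z/2 + 7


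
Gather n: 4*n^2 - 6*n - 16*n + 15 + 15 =4*n^2 - 22*n + 30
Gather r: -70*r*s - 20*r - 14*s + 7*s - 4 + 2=r*(-70*s - 20) - 7*s - 2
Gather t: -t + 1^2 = 1 - t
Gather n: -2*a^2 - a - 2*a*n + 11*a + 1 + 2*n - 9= -2*a^2 + 10*a + n*(2 - 2*a) - 8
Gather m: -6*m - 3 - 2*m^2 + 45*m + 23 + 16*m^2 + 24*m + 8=14*m^2 + 63*m + 28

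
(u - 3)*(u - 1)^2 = u^3 - 5*u^2 + 7*u - 3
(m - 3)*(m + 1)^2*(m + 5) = m^4 + 4*m^3 - 10*m^2 - 28*m - 15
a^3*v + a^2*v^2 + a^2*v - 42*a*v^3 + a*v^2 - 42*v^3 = (a - 6*v)*(a + 7*v)*(a*v + v)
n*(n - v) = n^2 - n*v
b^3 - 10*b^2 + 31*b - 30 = (b - 5)*(b - 3)*(b - 2)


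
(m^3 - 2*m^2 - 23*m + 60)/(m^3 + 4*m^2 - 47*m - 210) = (m^2 - 7*m + 12)/(m^2 - m - 42)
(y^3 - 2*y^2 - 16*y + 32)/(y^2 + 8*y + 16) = (y^2 - 6*y + 8)/(y + 4)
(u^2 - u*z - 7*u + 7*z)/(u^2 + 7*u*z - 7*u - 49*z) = (u - z)/(u + 7*z)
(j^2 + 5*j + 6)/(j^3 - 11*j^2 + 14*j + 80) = (j + 3)/(j^2 - 13*j + 40)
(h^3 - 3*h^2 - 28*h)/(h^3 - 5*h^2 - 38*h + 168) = h*(h + 4)/(h^2 + 2*h - 24)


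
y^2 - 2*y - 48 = (y - 8)*(y + 6)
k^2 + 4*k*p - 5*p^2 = (k - p)*(k + 5*p)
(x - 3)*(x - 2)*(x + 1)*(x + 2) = x^4 - 2*x^3 - 7*x^2 + 8*x + 12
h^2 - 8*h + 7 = (h - 7)*(h - 1)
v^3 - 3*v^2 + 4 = (v - 2)^2*(v + 1)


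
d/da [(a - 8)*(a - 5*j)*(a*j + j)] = j*(3*a^2 - 10*a*j - 14*a + 35*j - 8)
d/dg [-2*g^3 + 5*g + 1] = 5 - 6*g^2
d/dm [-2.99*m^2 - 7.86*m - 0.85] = -5.98*m - 7.86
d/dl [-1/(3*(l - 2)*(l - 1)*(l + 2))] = ((l - 2)*(l - 1) + (l - 2)*(l + 2) + (l - 1)*(l + 2))/(3*(l - 2)^2*(l - 1)^2*(l + 2)^2)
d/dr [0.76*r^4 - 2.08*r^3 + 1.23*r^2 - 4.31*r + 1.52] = 3.04*r^3 - 6.24*r^2 + 2.46*r - 4.31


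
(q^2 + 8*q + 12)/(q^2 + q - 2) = (q + 6)/(q - 1)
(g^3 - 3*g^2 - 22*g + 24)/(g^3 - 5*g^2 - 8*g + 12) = (g + 4)/(g + 2)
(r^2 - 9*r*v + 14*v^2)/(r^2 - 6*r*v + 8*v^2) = (r - 7*v)/(r - 4*v)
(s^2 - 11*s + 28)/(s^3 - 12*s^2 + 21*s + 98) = (s - 4)/(s^2 - 5*s - 14)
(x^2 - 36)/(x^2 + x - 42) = (x + 6)/(x + 7)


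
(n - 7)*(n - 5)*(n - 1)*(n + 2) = n^4 - 11*n^3 + 21*n^2 + 59*n - 70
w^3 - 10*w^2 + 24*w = w*(w - 6)*(w - 4)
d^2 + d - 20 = (d - 4)*(d + 5)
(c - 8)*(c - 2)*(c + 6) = c^3 - 4*c^2 - 44*c + 96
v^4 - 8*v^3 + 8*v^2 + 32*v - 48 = (v - 6)*(v - 2)^2*(v + 2)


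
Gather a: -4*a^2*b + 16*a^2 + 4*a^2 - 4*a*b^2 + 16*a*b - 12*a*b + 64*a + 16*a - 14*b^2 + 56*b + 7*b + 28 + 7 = a^2*(20 - 4*b) + a*(-4*b^2 + 4*b + 80) - 14*b^2 + 63*b + 35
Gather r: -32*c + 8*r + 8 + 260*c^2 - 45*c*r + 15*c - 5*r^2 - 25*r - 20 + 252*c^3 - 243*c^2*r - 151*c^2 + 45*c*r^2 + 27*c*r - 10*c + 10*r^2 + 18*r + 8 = 252*c^3 + 109*c^2 - 27*c + r^2*(45*c + 5) + r*(-243*c^2 - 18*c + 1) - 4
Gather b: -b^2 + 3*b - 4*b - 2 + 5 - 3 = -b^2 - b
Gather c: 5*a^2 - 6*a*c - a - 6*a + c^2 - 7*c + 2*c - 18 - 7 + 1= 5*a^2 - 7*a + c^2 + c*(-6*a - 5) - 24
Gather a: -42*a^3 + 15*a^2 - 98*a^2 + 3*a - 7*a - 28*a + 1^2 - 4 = -42*a^3 - 83*a^2 - 32*a - 3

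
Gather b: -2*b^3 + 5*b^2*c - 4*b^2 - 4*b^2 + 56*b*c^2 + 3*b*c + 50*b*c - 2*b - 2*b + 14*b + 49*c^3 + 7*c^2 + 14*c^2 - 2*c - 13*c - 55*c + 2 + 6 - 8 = -2*b^3 + b^2*(5*c - 8) + b*(56*c^2 + 53*c + 10) + 49*c^3 + 21*c^2 - 70*c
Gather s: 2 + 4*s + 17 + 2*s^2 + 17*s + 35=2*s^2 + 21*s + 54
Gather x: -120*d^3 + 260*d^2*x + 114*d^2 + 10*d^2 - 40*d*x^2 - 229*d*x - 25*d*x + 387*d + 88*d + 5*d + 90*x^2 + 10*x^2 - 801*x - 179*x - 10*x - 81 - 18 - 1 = -120*d^3 + 124*d^2 + 480*d + x^2*(100 - 40*d) + x*(260*d^2 - 254*d - 990) - 100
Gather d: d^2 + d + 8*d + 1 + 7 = d^2 + 9*d + 8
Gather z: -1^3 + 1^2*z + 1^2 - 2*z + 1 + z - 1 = 0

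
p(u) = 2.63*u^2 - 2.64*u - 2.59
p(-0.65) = 0.24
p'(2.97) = 12.98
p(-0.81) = 1.27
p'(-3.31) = -20.05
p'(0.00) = -2.64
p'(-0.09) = -3.11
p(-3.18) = 32.40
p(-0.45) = -0.87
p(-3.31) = 34.96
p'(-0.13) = -3.32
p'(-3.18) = -19.37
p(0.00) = -2.59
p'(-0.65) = -6.06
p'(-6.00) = -34.20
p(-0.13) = -2.20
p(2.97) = 12.77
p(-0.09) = -2.33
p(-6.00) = 107.93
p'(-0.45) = -5.01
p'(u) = 5.26*u - 2.64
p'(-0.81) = -6.90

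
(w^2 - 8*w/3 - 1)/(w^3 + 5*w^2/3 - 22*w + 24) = (3*w + 1)/(3*w^2 + 14*w - 24)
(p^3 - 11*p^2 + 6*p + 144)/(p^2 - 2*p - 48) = (p^2 - 3*p - 18)/(p + 6)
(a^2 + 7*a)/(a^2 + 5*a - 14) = a/(a - 2)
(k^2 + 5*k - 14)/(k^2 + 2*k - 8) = (k + 7)/(k + 4)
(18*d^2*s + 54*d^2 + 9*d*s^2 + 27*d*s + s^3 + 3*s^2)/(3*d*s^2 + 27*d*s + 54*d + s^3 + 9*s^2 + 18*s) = (6*d + s)/(s + 6)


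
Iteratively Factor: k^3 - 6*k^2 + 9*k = (k)*(k^2 - 6*k + 9) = k*(k - 3)*(k - 3)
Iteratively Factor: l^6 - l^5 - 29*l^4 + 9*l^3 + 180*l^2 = (l - 5)*(l^5 + 4*l^4 - 9*l^3 - 36*l^2) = (l - 5)*(l + 4)*(l^4 - 9*l^2) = l*(l - 5)*(l + 4)*(l^3 - 9*l) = l*(l - 5)*(l + 3)*(l + 4)*(l^2 - 3*l) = l^2*(l - 5)*(l + 3)*(l + 4)*(l - 3)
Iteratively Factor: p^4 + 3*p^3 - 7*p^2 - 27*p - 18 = (p + 2)*(p^3 + p^2 - 9*p - 9) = (p + 1)*(p + 2)*(p^2 - 9) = (p - 3)*(p + 1)*(p + 2)*(p + 3)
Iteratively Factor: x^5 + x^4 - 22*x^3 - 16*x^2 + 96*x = (x + 3)*(x^4 - 2*x^3 - 16*x^2 + 32*x) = x*(x + 3)*(x^3 - 2*x^2 - 16*x + 32) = x*(x - 4)*(x + 3)*(x^2 + 2*x - 8) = x*(x - 4)*(x + 3)*(x + 4)*(x - 2)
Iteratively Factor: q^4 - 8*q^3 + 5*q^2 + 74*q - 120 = (q - 2)*(q^3 - 6*q^2 - 7*q + 60) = (q - 5)*(q - 2)*(q^2 - q - 12) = (q - 5)*(q - 2)*(q + 3)*(q - 4)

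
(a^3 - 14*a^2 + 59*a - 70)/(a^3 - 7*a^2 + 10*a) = (a - 7)/a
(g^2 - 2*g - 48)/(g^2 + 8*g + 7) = (g^2 - 2*g - 48)/(g^2 + 8*g + 7)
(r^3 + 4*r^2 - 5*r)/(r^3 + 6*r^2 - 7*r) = (r + 5)/(r + 7)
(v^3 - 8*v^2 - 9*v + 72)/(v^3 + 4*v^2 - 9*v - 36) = (v - 8)/(v + 4)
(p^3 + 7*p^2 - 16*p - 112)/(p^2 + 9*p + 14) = (p^2 - 16)/(p + 2)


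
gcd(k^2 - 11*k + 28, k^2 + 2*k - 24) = k - 4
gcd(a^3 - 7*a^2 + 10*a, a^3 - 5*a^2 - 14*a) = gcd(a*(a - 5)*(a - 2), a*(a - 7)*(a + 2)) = a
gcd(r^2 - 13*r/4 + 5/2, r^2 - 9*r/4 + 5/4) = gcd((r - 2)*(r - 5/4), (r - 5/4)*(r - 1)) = r - 5/4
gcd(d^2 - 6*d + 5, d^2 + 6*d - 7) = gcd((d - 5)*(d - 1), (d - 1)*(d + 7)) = d - 1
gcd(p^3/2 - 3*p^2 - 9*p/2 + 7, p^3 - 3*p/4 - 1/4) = p - 1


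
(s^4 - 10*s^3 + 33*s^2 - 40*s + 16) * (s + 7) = s^5 - 3*s^4 - 37*s^3 + 191*s^2 - 264*s + 112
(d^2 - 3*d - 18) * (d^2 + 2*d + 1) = d^4 - d^3 - 23*d^2 - 39*d - 18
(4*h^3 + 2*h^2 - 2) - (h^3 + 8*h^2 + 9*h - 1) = 3*h^3 - 6*h^2 - 9*h - 1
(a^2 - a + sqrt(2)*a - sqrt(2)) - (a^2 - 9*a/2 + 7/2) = sqrt(2)*a + 7*a/2 - 7/2 - sqrt(2)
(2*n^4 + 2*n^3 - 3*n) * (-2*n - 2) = -4*n^5 - 8*n^4 - 4*n^3 + 6*n^2 + 6*n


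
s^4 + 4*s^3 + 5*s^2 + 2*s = s*(s + 1)^2*(s + 2)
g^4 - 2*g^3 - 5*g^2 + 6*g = g*(g - 3)*(g - 1)*(g + 2)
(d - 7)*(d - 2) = d^2 - 9*d + 14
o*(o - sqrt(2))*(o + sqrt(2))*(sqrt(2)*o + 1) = sqrt(2)*o^4 + o^3 - 2*sqrt(2)*o^2 - 2*o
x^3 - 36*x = x*(x - 6)*(x + 6)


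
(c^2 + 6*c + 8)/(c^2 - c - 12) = (c^2 + 6*c + 8)/(c^2 - c - 12)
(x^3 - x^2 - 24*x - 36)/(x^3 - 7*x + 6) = (x^2 - 4*x - 12)/(x^2 - 3*x + 2)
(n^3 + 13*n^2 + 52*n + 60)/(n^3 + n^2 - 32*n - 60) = (n + 6)/(n - 6)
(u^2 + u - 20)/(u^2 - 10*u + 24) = (u + 5)/(u - 6)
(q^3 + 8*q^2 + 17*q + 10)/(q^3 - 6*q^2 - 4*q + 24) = (q^2 + 6*q + 5)/(q^2 - 8*q + 12)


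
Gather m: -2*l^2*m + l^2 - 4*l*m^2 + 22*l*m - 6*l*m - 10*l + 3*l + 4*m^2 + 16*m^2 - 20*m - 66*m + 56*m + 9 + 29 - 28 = l^2 - 7*l + m^2*(20 - 4*l) + m*(-2*l^2 + 16*l - 30) + 10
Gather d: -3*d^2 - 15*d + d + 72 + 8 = -3*d^2 - 14*d + 80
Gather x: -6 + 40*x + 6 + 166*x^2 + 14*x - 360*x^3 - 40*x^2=-360*x^3 + 126*x^2 + 54*x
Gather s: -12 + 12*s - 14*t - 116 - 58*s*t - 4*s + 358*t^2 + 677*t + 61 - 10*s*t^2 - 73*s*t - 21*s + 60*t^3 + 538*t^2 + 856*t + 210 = s*(-10*t^2 - 131*t - 13) + 60*t^3 + 896*t^2 + 1519*t + 143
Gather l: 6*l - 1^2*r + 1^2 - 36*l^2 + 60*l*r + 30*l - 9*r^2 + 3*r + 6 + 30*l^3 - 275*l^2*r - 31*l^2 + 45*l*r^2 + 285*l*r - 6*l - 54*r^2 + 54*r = 30*l^3 + l^2*(-275*r - 67) + l*(45*r^2 + 345*r + 30) - 63*r^2 + 56*r + 7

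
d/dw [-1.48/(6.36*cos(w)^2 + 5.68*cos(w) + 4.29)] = -(18.8256*cos(w) + 8.4064)*sin(w)/(6.36*cos(w)^2 + 5.68*cos(w) + 4.29)^2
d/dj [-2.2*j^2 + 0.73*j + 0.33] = 0.73 - 4.4*j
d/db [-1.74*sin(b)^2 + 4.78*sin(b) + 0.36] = (4.78 - 3.48*sin(b))*cos(b)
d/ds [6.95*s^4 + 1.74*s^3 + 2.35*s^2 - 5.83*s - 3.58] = 27.8*s^3 + 5.22*s^2 + 4.7*s - 5.83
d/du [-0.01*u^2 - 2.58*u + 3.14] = -0.02*u - 2.58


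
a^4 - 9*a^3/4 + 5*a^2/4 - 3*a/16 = a*(a - 3/2)*(a - 1/2)*(a - 1/4)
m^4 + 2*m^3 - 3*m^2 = m^2*(m - 1)*(m + 3)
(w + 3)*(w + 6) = w^2 + 9*w + 18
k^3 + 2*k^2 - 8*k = k*(k - 2)*(k + 4)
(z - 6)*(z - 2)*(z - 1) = z^3 - 9*z^2 + 20*z - 12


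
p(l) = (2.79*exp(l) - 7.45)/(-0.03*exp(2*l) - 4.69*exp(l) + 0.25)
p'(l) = (2.79*exp(l) - 7.45)*(0.06*exp(2*l) + 4.69*exp(l))/(-0.03*exp(2*l) - 4.69*exp(l) + 0.25)^2 + 2.79*exp(l)/(-0.03*exp(2*l) - 4.69*exp(l) + 0.25)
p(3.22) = -0.46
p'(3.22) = 0.01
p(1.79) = -0.32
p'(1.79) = -0.24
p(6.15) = -0.15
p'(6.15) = 0.11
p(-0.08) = 1.19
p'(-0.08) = -1.89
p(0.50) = 0.38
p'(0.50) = -1.00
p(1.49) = -0.23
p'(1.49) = -0.34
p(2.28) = -0.41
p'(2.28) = -0.13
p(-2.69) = 105.99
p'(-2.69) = -495.82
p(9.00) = -0.01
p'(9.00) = 0.01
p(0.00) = 1.04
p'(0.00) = -1.73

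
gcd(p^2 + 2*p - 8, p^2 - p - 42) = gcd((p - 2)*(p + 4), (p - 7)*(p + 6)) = 1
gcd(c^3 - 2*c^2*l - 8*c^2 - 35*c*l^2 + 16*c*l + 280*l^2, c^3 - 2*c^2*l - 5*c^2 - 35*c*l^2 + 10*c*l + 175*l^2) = c^2 - 2*c*l - 35*l^2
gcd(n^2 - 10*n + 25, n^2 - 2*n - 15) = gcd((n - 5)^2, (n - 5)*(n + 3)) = n - 5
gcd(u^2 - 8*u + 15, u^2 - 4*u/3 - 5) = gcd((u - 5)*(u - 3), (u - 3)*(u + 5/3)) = u - 3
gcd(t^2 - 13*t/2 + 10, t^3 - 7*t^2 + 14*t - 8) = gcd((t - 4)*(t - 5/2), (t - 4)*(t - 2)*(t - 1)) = t - 4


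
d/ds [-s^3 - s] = -3*s^2 - 1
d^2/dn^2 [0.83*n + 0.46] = 0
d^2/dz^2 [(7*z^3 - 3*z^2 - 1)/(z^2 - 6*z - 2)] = 2*(248*z^3 + 231*z^2 + 102*z - 50)/(z^6 - 18*z^5 + 102*z^4 - 144*z^3 - 204*z^2 - 72*z - 8)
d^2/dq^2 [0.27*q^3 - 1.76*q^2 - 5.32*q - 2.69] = 1.62*q - 3.52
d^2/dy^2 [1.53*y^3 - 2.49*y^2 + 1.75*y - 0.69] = 9.18*y - 4.98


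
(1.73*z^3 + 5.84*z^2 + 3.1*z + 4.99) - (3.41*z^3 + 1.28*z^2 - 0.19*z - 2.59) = -1.68*z^3 + 4.56*z^2 + 3.29*z + 7.58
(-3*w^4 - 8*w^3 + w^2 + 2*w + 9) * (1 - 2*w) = 6*w^5 + 13*w^4 - 10*w^3 - 3*w^2 - 16*w + 9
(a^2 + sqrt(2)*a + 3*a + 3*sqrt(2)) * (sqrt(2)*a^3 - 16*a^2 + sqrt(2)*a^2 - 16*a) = sqrt(2)*a^5 - 14*a^4 + 4*sqrt(2)*a^4 - 56*a^3 - 13*sqrt(2)*a^3 - 64*sqrt(2)*a^2 - 42*a^2 - 48*sqrt(2)*a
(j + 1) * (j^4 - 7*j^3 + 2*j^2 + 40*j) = j^5 - 6*j^4 - 5*j^3 + 42*j^2 + 40*j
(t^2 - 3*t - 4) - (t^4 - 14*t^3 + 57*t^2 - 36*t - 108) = -t^4 + 14*t^3 - 56*t^2 + 33*t + 104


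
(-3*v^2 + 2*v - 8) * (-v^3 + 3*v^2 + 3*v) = 3*v^5 - 11*v^4 + 5*v^3 - 18*v^2 - 24*v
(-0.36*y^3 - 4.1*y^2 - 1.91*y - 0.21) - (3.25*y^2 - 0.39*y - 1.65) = -0.36*y^3 - 7.35*y^2 - 1.52*y + 1.44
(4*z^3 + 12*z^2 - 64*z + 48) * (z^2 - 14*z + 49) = 4*z^5 - 44*z^4 - 36*z^3 + 1532*z^2 - 3808*z + 2352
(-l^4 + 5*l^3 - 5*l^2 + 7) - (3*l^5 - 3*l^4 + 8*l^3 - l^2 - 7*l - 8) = -3*l^5 + 2*l^4 - 3*l^3 - 4*l^2 + 7*l + 15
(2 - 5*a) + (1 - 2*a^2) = -2*a^2 - 5*a + 3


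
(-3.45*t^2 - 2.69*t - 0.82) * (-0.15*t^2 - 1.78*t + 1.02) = 0.5175*t^4 + 6.5445*t^3 + 1.3922*t^2 - 1.2842*t - 0.8364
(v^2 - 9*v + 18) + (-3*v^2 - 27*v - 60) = -2*v^2 - 36*v - 42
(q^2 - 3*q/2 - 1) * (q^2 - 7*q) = q^4 - 17*q^3/2 + 19*q^2/2 + 7*q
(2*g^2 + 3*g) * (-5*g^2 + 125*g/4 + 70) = -10*g^4 + 95*g^3/2 + 935*g^2/4 + 210*g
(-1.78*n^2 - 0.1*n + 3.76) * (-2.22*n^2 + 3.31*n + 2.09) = 3.9516*n^4 - 5.6698*n^3 - 12.3984*n^2 + 12.2366*n + 7.8584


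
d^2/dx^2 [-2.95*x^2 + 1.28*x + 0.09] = -5.90000000000000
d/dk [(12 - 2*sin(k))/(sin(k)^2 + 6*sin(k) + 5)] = 2*(sin(k)^2 - 12*sin(k) - 41)*cos(k)/(sin(k)^2 + 6*sin(k) + 5)^2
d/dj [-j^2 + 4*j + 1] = 4 - 2*j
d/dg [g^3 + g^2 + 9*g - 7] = 3*g^2 + 2*g + 9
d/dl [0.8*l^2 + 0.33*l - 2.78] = 1.6*l + 0.33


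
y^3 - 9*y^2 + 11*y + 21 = (y - 7)*(y - 3)*(y + 1)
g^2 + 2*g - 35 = (g - 5)*(g + 7)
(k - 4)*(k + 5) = k^2 + k - 20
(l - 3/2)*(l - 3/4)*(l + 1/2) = l^3 - 7*l^2/4 + 9/16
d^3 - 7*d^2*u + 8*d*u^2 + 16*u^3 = (d - 4*u)^2*(d + u)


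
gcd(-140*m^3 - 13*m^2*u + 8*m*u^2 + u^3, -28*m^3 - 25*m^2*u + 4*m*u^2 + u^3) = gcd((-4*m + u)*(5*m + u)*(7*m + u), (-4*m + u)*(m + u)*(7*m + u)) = -28*m^2 + 3*m*u + u^2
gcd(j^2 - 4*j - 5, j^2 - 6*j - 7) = j + 1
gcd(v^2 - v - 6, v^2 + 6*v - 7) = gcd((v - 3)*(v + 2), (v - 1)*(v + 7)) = 1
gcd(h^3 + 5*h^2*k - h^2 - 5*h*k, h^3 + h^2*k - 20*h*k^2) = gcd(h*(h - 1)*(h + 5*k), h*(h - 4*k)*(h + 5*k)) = h^2 + 5*h*k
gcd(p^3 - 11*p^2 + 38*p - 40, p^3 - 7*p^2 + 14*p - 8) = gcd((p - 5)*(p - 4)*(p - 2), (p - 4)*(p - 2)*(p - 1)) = p^2 - 6*p + 8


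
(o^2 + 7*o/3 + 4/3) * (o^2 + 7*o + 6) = o^4 + 28*o^3/3 + 71*o^2/3 + 70*o/3 + 8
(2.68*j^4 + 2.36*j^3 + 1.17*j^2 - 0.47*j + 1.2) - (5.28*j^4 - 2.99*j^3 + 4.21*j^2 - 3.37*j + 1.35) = -2.6*j^4 + 5.35*j^3 - 3.04*j^2 + 2.9*j - 0.15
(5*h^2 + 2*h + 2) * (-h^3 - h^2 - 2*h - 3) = -5*h^5 - 7*h^4 - 14*h^3 - 21*h^2 - 10*h - 6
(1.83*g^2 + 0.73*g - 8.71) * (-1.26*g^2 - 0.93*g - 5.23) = -2.3058*g^4 - 2.6217*g^3 + 0.724799999999999*g^2 + 4.2824*g + 45.5533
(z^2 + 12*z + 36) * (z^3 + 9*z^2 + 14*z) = z^5 + 21*z^4 + 158*z^3 + 492*z^2 + 504*z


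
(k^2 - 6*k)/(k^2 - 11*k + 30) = k/(k - 5)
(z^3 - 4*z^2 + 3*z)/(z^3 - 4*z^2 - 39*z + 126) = z*(z - 1)/(z^2 - z - 42)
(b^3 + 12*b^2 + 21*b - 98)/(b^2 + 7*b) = b + 5 - 14/b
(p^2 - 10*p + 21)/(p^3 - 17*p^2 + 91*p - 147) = 1/(p - 7)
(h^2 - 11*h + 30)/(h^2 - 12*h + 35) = (h - 6)/(h - 7)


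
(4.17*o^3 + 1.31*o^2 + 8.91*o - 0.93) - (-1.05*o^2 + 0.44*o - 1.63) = 4.17*o^3 + 2.36*o^2 + 8.47*o + 0.7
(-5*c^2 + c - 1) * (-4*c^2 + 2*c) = 20*c^4 - 14*c^3 + 6*c^2 - 2*c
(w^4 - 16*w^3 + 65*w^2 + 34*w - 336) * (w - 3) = w^5 - 19*w^4 + 113*w^3 - 161*w^2 - 438*w + 1008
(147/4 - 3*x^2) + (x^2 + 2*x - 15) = -2*x^2 + 2*x + 87/4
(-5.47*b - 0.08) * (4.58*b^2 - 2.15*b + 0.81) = -25.0526*b^3 + 11.3941*b^2 - 4.2587*b - 0.0648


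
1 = 1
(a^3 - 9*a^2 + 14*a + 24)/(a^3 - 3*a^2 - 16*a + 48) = (a^2 - 5*a - 6)/(a^2 + a - 12)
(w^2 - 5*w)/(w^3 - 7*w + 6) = w*(w - 5)/(w^3 - 7*w + 6)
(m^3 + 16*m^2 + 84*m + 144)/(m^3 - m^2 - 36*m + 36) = (m^2 + 10*m + 24)/(m^2 - 7*m + 6)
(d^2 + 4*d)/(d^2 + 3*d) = (d + 4)/(d + 3)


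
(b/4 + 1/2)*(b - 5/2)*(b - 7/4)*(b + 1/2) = b^4/4 - 7*b^3/16 - 21*b^2/16 + 107*b/64 + 35/32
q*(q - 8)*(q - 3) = q^3 - 11*q^2 + 24*q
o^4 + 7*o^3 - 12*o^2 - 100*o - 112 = (o - 4)*(o + 2)^2*(o + 7)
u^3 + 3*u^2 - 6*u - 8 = (u - 2)*(u + 1)*(u + 4)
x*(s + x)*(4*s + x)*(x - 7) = 4*s^2*x^2 - 28*s^2*x + 5*s*x^3 - 35*s*x^2 + x^4 - 7*x^3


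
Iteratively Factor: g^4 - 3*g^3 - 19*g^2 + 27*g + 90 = (g + 2)*(g^3 - 5*g^2 - 9*g + 45) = (g + 2)*(g + 3)*(g^2 - 8*g + 15) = (g - 3)*(g + 2)*(g + 3)*(g - 5)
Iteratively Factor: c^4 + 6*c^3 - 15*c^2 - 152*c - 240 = (c + 4)*(c^3 + 2*c^2 - 23*c - 60) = (c + 4)^2*(c^2 - 2*c - 15) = (c + 3)*(c + 4)^2*(c - 5)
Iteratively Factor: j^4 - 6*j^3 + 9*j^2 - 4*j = (j - 4)*(j^3 - 2*j^2 + j) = j*(j - 4)*(j^2 - 2*j + 1) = j*(j - 4)*(j - 1)*(j - 1)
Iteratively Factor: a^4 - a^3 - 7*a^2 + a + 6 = (a + 2)*(a^3 - 3*a^2 - a + 3) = (a - 3)*(a + 2)*(a^2 - 1) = (a - 3)*(a + 1)*(a + 2)*(a - 1)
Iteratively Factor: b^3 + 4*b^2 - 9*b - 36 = (b + 3)*(b^2 + b - 12) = (b + 3)*(b + 4)*(b - 3)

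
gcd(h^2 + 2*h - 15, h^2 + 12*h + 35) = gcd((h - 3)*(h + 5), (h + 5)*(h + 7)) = h + 5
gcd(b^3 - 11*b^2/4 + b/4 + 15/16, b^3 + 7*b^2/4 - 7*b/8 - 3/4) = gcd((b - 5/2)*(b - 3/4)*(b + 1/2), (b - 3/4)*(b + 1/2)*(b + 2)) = b^2 - b/4 - 3/8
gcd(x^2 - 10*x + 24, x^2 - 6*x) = x - 6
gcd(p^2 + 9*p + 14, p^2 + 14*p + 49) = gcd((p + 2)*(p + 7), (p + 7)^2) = p + 7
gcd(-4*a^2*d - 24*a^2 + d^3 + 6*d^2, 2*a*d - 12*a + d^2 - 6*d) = 2*a + d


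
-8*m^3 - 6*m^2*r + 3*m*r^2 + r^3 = (-2*m + r)*(m + r)*(4*m + r)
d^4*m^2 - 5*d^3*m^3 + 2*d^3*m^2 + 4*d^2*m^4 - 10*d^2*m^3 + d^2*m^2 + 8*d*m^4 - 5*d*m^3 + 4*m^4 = (d - 4*m)*(d - m)*(d*m + m)^2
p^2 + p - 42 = (p - 6)*(p + 7)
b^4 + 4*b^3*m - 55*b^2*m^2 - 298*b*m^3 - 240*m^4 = (b - 8*m)*(b + m)*(b + 5*m)*(b + 6*m)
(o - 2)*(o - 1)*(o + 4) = o^3 + o^2 - 10*o + 8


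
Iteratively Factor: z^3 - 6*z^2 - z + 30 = (z - 5)*(z^2 - z - 6) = (z - 5)*(z - 3)*(z + 2)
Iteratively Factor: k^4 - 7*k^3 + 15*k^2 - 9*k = (k - 3)*(k^3 - 4*k^2 + 3*k) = (k - 3)*(k - 1)*(k^2 - 3*k) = (k - 3)^2*(k - 1)*(k)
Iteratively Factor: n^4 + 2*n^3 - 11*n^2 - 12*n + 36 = (n - 2)*(n^3 + 4*n^2 - 3*n - 18) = (n - 2)^2*(n^2 + 6*n + 9) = (n - 2)^2*(n + 3)*(n + 3)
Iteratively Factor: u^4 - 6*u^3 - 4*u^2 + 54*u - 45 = (u - 3)*(u^3 - 3*u^2 - 13*u + 15) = (u - 3)*(u - 1)*(u^2 - 2*u - 15) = (u - 5)*(u - 3)*(u - 1)*(u + 3)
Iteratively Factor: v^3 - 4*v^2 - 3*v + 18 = (v - 3)*(v^2 - v - 6) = (v - 3)*(v + 2)*(v - 3)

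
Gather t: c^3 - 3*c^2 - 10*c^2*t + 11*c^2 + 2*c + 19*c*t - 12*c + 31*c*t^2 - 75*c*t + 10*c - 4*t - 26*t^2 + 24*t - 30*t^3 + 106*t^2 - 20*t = c^3 + 8*c^2 - 30*t^3 + t^2*(31*c + 80) + t*(-10*c^2 - 56*c)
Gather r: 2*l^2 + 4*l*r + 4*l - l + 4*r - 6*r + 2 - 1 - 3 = 2*l^2 + 3*l + r*(4*l - 2) - 2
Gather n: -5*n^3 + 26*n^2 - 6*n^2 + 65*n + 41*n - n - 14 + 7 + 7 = -5*n^3 + 20*n^2 + 105*n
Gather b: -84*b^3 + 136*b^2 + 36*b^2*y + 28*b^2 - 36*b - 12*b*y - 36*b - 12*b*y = -84*b^3 + b^2*(36*y + 164) + b*(-24*y - 72)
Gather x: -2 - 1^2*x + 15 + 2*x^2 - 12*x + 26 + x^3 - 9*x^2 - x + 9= x^3 - 7*x^2 - 14*x + 48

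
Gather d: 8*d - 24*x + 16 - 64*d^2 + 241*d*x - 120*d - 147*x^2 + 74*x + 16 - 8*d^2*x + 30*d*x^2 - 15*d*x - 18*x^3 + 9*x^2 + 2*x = d^2*(-8*x - 64) + d*(30*x^2 + 226*x - 112) - 18*x^3 - 138*x^2 + 52*x + 32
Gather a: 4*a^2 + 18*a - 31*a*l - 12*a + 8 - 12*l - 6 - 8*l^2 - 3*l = 4*a^2 + a*(6 - 31*l) - 8*l^2 - 15*l + 2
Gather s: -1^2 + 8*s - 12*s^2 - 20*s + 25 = -12*s^2 - 12*s + 24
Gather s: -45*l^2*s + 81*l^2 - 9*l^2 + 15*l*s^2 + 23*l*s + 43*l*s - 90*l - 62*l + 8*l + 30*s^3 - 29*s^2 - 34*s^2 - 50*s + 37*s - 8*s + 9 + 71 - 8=72*l^2 - 144*l + 30*s^3 + s^2*(15*l - 63) + s*(-45*l^2 + 66*l - 21) + 72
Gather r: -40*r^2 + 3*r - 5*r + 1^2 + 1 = -40*r^2 - 2*r + 2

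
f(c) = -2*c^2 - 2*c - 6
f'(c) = -4*c - 2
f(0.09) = -6.20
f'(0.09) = -2.36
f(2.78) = -27.02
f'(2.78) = -13.12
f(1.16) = -11.01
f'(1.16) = -6.64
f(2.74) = -26.50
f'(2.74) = -12.96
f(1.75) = -15.62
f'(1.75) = -9.00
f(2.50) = -23.50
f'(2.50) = -12.00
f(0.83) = -9.04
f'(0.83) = -5.32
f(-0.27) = -5.61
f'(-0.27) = -0.92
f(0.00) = -6.00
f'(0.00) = -2.00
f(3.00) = -30.00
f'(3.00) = -14.00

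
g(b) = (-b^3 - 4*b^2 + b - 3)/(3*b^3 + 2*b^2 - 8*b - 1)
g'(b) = (-9*b^2 - 4*b + 8)*(-b^3 - 4*b^2 + b - 3)/(3*b^3 + 2*b^2 - 8*b - 1)^2 + (-3*b^2 - 8*b + 1)/(3*b^3 + 2*b^2 - 8*b - 1)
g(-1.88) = -10.53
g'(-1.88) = 150.67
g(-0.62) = -1.23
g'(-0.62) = -0.95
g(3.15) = -0.81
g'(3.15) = 0.25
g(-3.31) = 0.23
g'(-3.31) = 0.37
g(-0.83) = -1.13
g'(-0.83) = -0.04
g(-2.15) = 3.14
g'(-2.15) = 16.95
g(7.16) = -0.50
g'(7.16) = 0.03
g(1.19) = 3.48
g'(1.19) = 17.42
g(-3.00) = 0.38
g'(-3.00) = 0.62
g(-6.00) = -0.12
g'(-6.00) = 0.05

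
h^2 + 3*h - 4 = (h - 1)*(h + 4)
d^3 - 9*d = d*(d - 3)*(d + 3)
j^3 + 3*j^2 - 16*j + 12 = (j - 2)*(j - 1)*(j + 6)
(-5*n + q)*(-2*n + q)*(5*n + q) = 50*n^3 - 25*n^2*q - 2*n*q^2 + q^3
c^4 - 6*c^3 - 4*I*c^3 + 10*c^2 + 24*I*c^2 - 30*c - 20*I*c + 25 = (c - 5)*(c - 1)*(c - 5*I)*(c + I)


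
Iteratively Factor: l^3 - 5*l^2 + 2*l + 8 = (l - 4)*(l^2 - l - 2) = (l - 4)*(l - 2)*(l + 1)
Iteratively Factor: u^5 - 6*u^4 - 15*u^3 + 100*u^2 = (u - 5)*(u^4 - u^3 - 20*u^2) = u*(u - 5)*(u^3 - u^2 - 20*u) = u*(u - 5)^2*(u^2 + 4*u) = u^2*(u - 5)^2*(u + 4)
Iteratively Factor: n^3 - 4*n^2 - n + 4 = (n + 1)*(n^2 - 5*n + 4) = (n - 1)*(n + 1)*(n - 4)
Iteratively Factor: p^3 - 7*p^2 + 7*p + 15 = (p - 3)*(p^2 - 4*p - 5) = (p - 3)*(p + 1)*(p - 5)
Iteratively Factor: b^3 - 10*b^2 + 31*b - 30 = (b - 2)*(b^2 - 8*b + 15) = (b - 3)*(b - 2)*(b - 5)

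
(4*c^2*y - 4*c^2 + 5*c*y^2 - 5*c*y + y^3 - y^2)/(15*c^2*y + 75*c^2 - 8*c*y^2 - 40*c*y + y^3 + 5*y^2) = (4*c^2*y - 4*c^2 + 5*c*y^2 - 5*c*y + y^3 - y^2)/(15*c^2*y + 75*c^2 - 8*c*y^2 - 40*c*y + y^3 + 5*y^2)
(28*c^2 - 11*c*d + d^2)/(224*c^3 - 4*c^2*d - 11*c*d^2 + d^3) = (4*c - d)/(32*c^2 + 4*c*d - d^2)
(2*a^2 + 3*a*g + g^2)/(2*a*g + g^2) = (a + g)/g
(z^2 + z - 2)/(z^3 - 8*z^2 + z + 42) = (z - 1)/(z^2 - 10*z + 21)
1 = 1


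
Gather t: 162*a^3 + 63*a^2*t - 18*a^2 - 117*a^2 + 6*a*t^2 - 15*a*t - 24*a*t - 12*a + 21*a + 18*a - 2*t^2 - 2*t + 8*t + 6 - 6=162*a^3 - 135*a^2 + 27*a + t^2*(6*a - 2) + t*(63*a^2 - 39*a + 6)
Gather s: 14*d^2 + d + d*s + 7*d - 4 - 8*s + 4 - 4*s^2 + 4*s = 14*d^2 + 8*d - 4*s^2 + s*(d - 4)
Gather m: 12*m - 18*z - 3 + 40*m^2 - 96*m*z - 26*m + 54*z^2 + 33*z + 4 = 40*m^2 + m*(-96*z - 14) + 54*z^2 + 15*z + 1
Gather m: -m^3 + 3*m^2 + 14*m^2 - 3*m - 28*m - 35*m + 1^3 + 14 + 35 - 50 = -m^3 + 17*m^2 - 66*m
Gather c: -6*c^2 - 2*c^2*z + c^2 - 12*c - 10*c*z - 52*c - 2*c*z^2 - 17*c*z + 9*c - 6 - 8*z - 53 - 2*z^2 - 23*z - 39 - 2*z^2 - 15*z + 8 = c^2*(-2*z - 5) + c*(-2*z^2 - 27*z - 55) - 4*z^2 - 46*z - 90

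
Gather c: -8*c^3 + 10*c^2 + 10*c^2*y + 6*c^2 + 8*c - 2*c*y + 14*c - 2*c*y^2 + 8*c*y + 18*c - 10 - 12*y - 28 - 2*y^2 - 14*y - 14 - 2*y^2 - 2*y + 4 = -8*c^3 + c^2*(10*y + 16) + c*(-2*y^2 + 6*y + 40) - 4*y^2 - 28*y - 48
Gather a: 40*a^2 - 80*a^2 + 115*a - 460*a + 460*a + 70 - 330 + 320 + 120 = -40*a^2 + 115*a + 180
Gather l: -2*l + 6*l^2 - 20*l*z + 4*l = 6*l^2 + l*(2 - 20*z)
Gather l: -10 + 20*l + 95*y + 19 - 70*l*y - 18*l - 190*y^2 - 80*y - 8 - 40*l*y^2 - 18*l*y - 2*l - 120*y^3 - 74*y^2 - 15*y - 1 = l*(-40*y^2 - 88*y) - 120*y^3 - 264*y^2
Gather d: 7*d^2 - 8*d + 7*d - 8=7*d^2 - d - 8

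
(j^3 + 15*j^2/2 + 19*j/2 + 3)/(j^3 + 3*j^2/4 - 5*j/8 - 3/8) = 4*(j + 6)/(4*j - 3)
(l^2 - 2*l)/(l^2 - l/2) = 2*(l - 2)/(2*l - 1)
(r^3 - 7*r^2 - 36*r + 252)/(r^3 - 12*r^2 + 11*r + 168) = (r^2 - 36)/(r^2 - 5*r - 24)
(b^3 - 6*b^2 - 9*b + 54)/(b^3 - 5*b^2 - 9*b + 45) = (b - 6)/(b - 5)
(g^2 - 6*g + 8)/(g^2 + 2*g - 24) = (g - 2)/(g + 6)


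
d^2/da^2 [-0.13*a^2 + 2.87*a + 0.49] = -0.260000000000000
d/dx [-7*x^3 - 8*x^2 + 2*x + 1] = -21*x^2 - 16*x + 2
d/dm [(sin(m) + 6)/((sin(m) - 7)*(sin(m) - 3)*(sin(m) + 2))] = 2*(-sin(m)^3 - 5*sin(m)^2 + 48*sin(m) + 18)*cos(m)/((sin(m) - 7)^2*(sin(m) - 3)^2*(sin(m) + 2)^2)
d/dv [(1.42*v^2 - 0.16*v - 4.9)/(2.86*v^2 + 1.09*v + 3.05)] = (2.0054*v^2 + 36.69*v + 4.853)/(8.1796*v^4 + 6.2348*v^3 + 18.6341*v^2 + 6.649*v + 9.3025)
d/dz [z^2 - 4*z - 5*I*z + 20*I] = 2*z - 4 - 5*I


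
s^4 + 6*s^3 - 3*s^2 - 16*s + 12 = (s - 1)^2*(s + 2)*(s + 6)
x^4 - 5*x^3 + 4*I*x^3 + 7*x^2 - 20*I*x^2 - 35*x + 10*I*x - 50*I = (x - 5)*(x - 2*I)*(x + I)*(x + 5*I)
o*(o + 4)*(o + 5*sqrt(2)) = o^3 + 4*o^2 + 5*sqrt(2)*o^2 + 20*sqrt(2)*o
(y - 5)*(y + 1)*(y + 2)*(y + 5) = y^4 + 3*y^3 - 23*y^2 - 75*y - 50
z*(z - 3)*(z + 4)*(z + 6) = z^4 + 7*z^3 - 6*z^2 - 72*z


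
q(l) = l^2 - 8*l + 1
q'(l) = 2*l - 8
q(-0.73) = 7.37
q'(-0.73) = -9.46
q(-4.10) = 50.61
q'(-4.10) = -16.20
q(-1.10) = 11.01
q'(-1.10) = -10.20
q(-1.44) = 14.59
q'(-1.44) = -10.88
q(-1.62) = 16.58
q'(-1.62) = -11.24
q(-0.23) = 2.89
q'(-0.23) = -8.46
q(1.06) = -6.36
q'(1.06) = -5.88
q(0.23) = -0.79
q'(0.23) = -7.54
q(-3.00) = 34.00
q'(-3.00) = -14.00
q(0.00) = 1.00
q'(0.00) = -8.00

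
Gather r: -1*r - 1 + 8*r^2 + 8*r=8*r^2 + 7*r - 1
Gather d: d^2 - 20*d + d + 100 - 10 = d^2 - 19*d + 90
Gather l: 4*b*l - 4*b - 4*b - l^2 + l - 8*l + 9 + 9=-8*b - l^2 + l*(4*b - 7) + 18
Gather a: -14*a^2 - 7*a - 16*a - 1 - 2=-14*a^2 - 23*a - 3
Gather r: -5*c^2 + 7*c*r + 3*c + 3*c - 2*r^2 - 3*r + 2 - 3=-5*c^2 + 6*c - 2*r^2 + r*(7*c - 3) - 1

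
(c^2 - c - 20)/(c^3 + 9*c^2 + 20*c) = (c - 5)/(c*(c + 5))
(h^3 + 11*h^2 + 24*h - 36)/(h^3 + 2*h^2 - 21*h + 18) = (h + 6)/(h - 3)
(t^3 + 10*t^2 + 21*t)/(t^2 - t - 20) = t*(t^2 + 10*t + 21)/(t^2 - t - 20)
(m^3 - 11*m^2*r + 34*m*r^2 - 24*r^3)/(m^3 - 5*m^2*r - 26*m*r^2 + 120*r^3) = (m - r)/(m + 5*r)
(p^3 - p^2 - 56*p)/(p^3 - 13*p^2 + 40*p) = (p + 7)/(p - 5)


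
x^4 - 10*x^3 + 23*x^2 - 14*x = x*(x - 7)*(x - 2)*(x - 1)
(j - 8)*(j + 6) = j^2 - 2*j - 48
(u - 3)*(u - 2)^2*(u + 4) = u^4 - 3*u^3 - 12*u^2 + 52*u - 48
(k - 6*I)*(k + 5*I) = k^2 - I*k + 30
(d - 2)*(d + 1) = d^2 - d - 2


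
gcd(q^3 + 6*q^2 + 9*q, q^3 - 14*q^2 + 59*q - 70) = 1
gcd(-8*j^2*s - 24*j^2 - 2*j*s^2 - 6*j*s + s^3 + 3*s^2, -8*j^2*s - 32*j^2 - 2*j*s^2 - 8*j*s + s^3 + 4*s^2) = -8*j^2 - 2*j*s + s^2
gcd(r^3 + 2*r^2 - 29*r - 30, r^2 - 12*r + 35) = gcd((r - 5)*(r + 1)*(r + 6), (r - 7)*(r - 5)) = r - 5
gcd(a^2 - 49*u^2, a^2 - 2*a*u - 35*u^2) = -a + 7*u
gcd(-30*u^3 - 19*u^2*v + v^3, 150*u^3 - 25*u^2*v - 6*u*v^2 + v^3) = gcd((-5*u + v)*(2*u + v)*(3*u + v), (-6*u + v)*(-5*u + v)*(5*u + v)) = 5*u - v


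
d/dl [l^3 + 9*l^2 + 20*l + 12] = 3*l^2 + 18*l + 20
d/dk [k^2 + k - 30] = 2*k + 1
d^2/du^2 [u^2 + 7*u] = 2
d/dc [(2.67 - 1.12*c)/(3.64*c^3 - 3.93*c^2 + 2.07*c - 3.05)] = (8.1536*c^3 - 33.558*c^2 + 20.9862*c - 2.1109)/(13.2496*c^6 - 28.6104*c^5 + 30.5145*c^4 - 38.4742*c^3 + 28.2579*c^2 - 12.627*c + 9.3025)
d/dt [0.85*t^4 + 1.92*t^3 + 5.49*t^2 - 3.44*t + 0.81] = 3.4*t^3 + 5.76*t^2 + 10.98*t - 3.44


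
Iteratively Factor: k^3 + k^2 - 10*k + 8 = (k + 4)*(k^2 - 3*k + 2) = (k - 2)*(k + 4)*(k - 1)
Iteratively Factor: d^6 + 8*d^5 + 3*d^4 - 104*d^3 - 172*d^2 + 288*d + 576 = (d + 2)*(d^5 + 6*d^4 - 9*d^3 - 86*d^2 + 288) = (d + 2)*(d + 3)*(d^4 + 3*d^3 - 18*d^2 - 32*d + 96) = (d + 2)*(d + 3)*(d + 4)*(d^3 - d^2 - 14*d + 24) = (d - 2)*(d + 2)*(d + 3)*(d + 4)*(d^2 + d - 12) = (d - 3)*(d - 2)*(d + 2)*(d + 3)*(d + 4)*(d + 4)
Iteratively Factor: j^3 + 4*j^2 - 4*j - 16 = (j + 4)*(j^2 - 4) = (j - 2)*(j + 4)*(j + 2)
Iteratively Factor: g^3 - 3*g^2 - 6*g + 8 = (g - 4)*(g^2 + g - 2) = (g - 4)*(g + 2)*(g - 1)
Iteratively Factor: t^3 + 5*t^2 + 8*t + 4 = (t + 2)*(t^2 + 3*t + 2) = (t + 2)^2*(t + 1)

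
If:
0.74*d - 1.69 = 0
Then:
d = 2.28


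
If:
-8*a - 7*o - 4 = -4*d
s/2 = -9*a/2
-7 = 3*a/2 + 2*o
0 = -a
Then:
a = 0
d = -41/8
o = -7/2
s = 0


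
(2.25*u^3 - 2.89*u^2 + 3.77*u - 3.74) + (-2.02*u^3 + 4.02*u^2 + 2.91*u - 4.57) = 0.23*u^3 + 1.13*u^2 + 6.68*u - 8.31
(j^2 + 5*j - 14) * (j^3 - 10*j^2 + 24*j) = j^5 - 5*j^4 - 40*j^3 + 260*j^2 - 336*j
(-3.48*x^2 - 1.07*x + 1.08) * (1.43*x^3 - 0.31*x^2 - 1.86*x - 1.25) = -4.9764*x^5 - 0.4513*x^4 + 8.3489*x^3 + 6.0054*x^2 - 0.6713*x - 1.35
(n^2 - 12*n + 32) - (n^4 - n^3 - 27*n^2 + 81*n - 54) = -n^4 + n^3 + 28*n^2 - 93*n + 86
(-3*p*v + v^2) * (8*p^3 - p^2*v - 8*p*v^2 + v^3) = -24*p^4*v + 11*p^3*v^2 + 23*p^2*v^3 - 11*p*v^4 + v^5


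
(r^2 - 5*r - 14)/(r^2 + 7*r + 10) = (r - 7)/(r + 5)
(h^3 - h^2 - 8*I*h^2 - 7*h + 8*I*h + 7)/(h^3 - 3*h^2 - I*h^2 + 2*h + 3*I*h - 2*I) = (h - 7*I)/(h - 2)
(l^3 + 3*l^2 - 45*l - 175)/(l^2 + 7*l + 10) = (l^2 - 2*l - 35)/(l + 2)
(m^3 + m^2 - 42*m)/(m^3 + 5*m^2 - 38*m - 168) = m/(m + 4)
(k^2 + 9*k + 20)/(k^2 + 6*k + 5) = (k + 4)/(k + 1)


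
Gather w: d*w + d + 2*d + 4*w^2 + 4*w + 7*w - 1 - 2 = 3*d + 4*w^2 + w*(d + 11) - 3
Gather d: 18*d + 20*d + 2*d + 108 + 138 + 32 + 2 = 40*d + 280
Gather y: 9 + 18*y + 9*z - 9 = 18*y + 9*z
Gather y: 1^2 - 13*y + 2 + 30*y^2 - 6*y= 30*y^2 - 19*y + 3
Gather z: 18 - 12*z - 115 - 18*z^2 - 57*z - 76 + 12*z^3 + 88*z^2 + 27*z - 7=12*z^3 + 70*z^2 - 42*z - 180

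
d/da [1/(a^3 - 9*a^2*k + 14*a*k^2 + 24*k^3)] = (-3*a^2 + 18*a*k - 14*k^2)/(a^3 - 9*a^2*k + 14*a*k^2 + 24*k^3)^2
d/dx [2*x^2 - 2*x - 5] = 4*x - 2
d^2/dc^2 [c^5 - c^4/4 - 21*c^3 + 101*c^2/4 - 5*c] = 20*c^3 - 3*c^2 - 126*c + 101/2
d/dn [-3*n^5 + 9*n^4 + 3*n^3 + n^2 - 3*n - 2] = -15*n^4 + 36*n^3 + 9*n^2 + 2*n - 3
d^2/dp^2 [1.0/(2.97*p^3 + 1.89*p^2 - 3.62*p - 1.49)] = (-(17.82*p + 3.78)*(2.97*p^3 + 1.89*p^2 - 3.62*p - 1.49) + 1.0*(8.91*p^2 + 3.78*p - 3.62)*(17.82*p^2 + 7.56*p - 7.24))/(2.97*p^3 + 1.89*p^2 - 3.62*p - 1.49)^3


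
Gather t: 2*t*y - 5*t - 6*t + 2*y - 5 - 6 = t*(2*y - 11) + 2*y - 11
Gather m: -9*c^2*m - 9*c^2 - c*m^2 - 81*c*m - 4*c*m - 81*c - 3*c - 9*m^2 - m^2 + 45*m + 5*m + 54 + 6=-9*c^2 - 84*c + m^2*(-c - 10) + m*(-9*c^2 - 85*c + 50) + 60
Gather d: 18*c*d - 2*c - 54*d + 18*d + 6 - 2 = -2*c + d*(18*c - 36) + 4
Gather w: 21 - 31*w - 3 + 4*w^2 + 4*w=4*w^2 - 27*w + 18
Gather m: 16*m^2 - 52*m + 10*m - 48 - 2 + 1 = 16*m^2 - 42*m - 49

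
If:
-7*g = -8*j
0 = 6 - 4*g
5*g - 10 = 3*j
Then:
No Solution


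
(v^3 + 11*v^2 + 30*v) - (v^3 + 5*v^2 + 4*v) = 6*v^2 + 26*v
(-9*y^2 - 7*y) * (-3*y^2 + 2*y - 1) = 27*y^4 + 3*y^3 - 5*y^2 + 7*y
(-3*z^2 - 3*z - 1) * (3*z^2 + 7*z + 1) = -9*z^4 - 30*z^3 - 27*z^2 - 10*z - 1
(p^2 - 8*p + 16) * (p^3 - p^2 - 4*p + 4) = p^5 - 9*p^4 + 20*p^3 + 20*p^2 - 96*p + 64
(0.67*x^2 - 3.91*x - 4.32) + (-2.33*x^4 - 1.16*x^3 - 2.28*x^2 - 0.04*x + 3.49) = -2.33*x^4 - 1.16*x^3 - 1.61*x^2 - 3.95*x - 0.83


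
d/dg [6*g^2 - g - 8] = 12*g - 1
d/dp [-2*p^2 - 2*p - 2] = -4*p - 2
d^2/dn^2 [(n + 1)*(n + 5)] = 2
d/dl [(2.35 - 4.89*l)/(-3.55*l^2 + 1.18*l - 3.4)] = (-17.3595*l^2 + 16.685*l + 13.853)/(12.6025*l^4 - 8.378*l^3 + 25.5324*l^2 - 8.024*l + 11.56)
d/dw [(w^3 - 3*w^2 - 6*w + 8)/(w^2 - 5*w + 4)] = 1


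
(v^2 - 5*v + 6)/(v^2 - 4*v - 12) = (-v^2 + 5*v - 6)/(-v^2 + 4*v + 12)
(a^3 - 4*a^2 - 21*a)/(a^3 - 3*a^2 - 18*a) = (a - 7)/(a - 6)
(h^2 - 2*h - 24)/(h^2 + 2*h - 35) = (h^2 - 2*h - 24)/(h^2 + 2*h - 35)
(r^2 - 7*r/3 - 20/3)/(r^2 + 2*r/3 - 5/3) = (r - 4)/(r - 1)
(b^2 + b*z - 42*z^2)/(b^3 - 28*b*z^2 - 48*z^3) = (b + 7*z)/(b^2 + 6*b*z + 8*z^2)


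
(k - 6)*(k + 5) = k^2 - k - 30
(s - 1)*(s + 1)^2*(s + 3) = s^4 + 4*s^3 + 2*s^2 - 4*s - 3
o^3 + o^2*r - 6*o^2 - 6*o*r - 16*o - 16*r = (o - 8)*(o + 2)*(o + r)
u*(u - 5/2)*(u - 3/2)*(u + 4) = u^4 - 49*u^2/4 + 15*u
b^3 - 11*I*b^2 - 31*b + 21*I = (b - 7*I)*(b - 3*I)*(b - I)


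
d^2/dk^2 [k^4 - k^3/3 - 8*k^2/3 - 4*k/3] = 12*k^2 - 2*k - 16/3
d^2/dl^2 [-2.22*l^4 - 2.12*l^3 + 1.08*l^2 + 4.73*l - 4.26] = -26.64*l^2 - 12.72*l + 2.16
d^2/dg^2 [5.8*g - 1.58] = 0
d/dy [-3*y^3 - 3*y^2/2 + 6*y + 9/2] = -9*y^2 - 3*y + 6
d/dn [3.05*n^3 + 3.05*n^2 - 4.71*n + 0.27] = 9.15*n^2 + 6.1*n - 4.71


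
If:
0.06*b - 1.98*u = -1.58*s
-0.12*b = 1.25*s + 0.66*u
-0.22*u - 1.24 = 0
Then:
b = 173.02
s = -13.63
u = -5.64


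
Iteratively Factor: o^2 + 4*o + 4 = (o + 2)*(o + 2)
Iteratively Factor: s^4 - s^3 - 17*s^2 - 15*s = (s + 1)*(s^3 - 2*s^2 - 15*s) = (s - 5)*(s + 1)*(s^2 + 3*s) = (s - 5)*(s + 1)*(s + 3)*(s)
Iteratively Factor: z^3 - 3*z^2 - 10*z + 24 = (z - 4)*(z^2 + z - 6) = (z - 4)*(z - 2)*(z + 3)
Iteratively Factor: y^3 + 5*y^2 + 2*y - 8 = (y + 4)*(y^2 + y - 2) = (y + 2)*(y + 4)*(y - 1)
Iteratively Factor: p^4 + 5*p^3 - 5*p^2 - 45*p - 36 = (p + 3)*(p^3 + 2*p^2 - 11*p - 12) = (p + 3)*(p + 4)*(p^2 - 2*p - 3) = (p + 1)*(p + 3)*(p + 4)*(p - 3)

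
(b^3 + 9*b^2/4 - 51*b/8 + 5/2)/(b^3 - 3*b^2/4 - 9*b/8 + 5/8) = (b + 4)/(b + 1)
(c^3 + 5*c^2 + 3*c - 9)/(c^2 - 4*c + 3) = (c^2 + 6*c + 9)/(c - 3)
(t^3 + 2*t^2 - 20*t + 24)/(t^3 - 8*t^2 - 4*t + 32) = (t^2 + 4*t - 12)/(t^2 - 6*t - 16)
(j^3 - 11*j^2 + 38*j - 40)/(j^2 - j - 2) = (j^2 - 9*j + 20)/(j + 1)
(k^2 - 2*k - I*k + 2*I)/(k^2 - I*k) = (k - 2)/k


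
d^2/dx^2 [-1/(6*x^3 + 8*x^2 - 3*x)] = 2*(2*x*(9*x + 4)*(6*x^2 + 8*x - 3) - (18*x^2 + 16*x - 3)^2)/(x^3*(6*x^2 + 8*x - 3)^3)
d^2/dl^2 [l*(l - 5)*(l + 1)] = 6*l - 8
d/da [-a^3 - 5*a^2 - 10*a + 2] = -3*a^2 - 10*a - 10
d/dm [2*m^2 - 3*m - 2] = 4*m - 3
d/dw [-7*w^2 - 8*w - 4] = -14*w - 8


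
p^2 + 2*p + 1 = (p + 1)^2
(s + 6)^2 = s^2 + 12*s + 36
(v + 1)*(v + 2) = v^2 + 3*v + 2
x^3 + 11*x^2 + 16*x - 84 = (x - 2)*(x + 6)*(x + 7)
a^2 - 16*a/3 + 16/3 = (a - 4)*(a - 4/3)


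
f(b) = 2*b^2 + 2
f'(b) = 4*b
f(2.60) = 15.52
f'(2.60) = 10.40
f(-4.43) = 41.25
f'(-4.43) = -17.72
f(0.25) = 2.12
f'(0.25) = 1.00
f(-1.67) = 7.58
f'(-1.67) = -6.68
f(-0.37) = 2.27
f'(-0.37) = -1.48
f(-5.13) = 54.63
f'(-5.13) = -20.52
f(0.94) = 3.77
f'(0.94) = 3.76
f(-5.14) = 54.84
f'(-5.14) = -20.56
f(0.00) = 2.00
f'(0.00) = 0.00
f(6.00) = 74.00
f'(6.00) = 24.00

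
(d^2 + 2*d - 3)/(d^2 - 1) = (d + 3)/(d + 1)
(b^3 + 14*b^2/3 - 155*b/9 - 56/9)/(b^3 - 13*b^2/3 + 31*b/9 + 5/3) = (3*b^2 + 13*b - 56)/(3*b^2 - 14*b + 15)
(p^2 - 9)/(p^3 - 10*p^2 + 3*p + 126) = (p - 3)/(p^2 - 13*p + 42)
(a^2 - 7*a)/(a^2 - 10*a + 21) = a/(a - 3)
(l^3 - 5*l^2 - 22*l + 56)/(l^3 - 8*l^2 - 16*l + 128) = (l^2 - 9*l + 14)/(l^2 - 12*l + 32)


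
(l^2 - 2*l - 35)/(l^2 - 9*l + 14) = (l + 5)/(l - 2)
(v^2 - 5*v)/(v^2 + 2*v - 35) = v/(v + 7)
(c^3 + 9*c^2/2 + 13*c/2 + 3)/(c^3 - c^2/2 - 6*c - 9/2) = (c + 2)/(c - 3)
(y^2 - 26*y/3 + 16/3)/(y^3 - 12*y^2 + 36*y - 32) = (y - 2/3)/(y^2 - 4*y + 4)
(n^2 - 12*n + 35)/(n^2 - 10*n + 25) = (n - 7)/(n - 5)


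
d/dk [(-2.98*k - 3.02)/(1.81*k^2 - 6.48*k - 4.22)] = (5.3938*k^2 + 10.9324*k - 6.994)/(3.2761*k^4 - 23.4576*k^3 + 26.714*k^2 + 54.6912*k + 17.8084)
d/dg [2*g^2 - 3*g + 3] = 4*g - 3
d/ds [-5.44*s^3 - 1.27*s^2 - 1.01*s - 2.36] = -16.32*s^2 - 2.54*s - 1.01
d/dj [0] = 0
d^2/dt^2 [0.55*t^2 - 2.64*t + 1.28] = 1.10000000000000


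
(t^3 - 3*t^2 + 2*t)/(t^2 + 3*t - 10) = t*(t - 1)/(t + 5)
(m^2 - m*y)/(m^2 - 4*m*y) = (m - y)/(m - 4*y)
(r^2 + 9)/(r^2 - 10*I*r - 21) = (r + 3*I)/(r - 7*I)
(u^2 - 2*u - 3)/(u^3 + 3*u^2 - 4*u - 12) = (u^2 - 2*u - 3)/(u^3 + 3*u^2 - 4*u - 12)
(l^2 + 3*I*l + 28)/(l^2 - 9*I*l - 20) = (l + 7*I)/(l - 5*I)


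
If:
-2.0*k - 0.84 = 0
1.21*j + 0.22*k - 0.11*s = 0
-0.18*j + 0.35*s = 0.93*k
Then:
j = -0.03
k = -0.42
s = -1.13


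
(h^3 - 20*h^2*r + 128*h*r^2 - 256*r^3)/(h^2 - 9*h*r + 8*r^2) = (-h^2 + 12*h*r - 32*r^2)/(-h + r)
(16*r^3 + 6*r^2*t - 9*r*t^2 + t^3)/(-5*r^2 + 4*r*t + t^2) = (16*r^3 + 6*r^2*t - 9*r*t^2 + t^3)/(-5*r^2 + 4*r*t + t^2)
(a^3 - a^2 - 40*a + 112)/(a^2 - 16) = (a^2 + 3*a - 28)/(a + 4)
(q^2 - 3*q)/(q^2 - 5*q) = (q - 3)/(q - 5)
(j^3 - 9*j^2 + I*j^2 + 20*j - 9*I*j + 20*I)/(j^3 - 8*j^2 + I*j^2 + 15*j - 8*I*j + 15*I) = (j - 4)/(j - 3)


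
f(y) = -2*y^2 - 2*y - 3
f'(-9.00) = 34.00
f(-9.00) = -147.00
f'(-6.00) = 22.00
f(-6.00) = -63.00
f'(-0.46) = -0.16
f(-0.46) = -2.50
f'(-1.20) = 2.80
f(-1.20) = -3.48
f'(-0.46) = -0.16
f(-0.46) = -2.50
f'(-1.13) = 2.52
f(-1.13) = -3.29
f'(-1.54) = 4.16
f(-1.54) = -4.66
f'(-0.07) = -1.72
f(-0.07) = -2.87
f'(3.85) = -17.40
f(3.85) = -40.34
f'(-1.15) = 2.60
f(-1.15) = -3.34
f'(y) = -4*y - 2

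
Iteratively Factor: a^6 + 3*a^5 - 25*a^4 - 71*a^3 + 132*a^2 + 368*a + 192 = (a - 3)*(a^5 + 6*a^4 - 7*a^3 - 92*a^2 - 144*a - 64) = (a - 3)*(a + 1)*(a^4 + 5*a^3 - 12*a^2 - 80*a - 64) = (a - 3)*(a + 1)*(a + 4)*(a^3 + a^2 - 16*a - 16) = (a - 3)*(a + 1)*(a + 4)^2*(a^2 - 3*a - 4) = (a - 4)*(a - 3)*(a + 1)*(a + 4)^2*(a + 1)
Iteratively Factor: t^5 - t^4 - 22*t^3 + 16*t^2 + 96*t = (t)*(t^4 - t^3 - 22*t^2 + 16*t + 96) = t*(t - 4)*(t^3 + 3*t^2 - 10*t - 24) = t*(t - 4)*(t + 4)*(t^2 - t - 6) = t*(t - 4)*(t + 2)*(t + 4)*(t - 3)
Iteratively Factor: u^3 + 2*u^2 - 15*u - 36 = (u + 3)*(u^2 - u - 12) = (u - 4)*(u + 3)*(u + 3)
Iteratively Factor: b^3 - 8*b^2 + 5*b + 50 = (b - 5)*(b^2 - 3*b - 10) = (b - 5)^2*(b + 2)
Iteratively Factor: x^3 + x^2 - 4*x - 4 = (x + 2)*(x^2 - x - 2) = (x + 1)*(x + 2)*(x - 2)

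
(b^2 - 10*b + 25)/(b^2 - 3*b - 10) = (b - 5)/(b + 2)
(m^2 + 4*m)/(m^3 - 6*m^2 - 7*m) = (m + 4)/(m^2 - 6*m - 7)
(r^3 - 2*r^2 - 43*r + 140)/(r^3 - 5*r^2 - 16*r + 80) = (r + 7)/(r + 4)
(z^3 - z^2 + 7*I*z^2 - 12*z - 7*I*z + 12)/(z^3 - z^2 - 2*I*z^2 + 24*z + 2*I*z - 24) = (z + 3*I)/(z - 6*I)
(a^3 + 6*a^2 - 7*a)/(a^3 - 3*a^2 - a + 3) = a*(a + 7)/(a^2 - 2*a - 3)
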